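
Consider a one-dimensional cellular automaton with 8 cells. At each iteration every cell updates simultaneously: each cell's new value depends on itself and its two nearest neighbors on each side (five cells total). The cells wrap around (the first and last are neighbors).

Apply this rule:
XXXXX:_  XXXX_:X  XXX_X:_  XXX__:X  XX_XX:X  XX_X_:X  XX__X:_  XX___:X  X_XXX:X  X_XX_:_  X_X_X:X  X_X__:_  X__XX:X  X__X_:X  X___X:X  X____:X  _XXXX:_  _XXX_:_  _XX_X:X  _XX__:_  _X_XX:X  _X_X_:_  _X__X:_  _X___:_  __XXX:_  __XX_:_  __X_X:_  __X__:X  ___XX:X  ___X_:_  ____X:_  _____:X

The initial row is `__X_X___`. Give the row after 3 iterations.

iteration 1: ______XX
iteration 2: XXXX_X__
iteration 3: __X_X__X

__X_X__X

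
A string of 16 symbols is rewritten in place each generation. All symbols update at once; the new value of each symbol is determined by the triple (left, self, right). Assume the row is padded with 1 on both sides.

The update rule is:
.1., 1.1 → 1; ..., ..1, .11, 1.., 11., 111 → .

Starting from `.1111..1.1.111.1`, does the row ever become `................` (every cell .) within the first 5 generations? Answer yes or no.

1......1111...1.
..............11
................
all cells are . at generation 3

yes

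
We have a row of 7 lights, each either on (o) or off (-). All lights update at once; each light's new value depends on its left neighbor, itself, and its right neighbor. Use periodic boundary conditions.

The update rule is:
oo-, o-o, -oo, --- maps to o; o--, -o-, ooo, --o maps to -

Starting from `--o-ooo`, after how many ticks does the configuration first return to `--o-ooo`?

---oo-o
-o-ooo-
--oo-o-
o-ooo--
-oo-o--
-ooo--o
oo-o---
ooo--o-
o-o---o
oo--o-o
-o---oo
o--o-oo
o---oo-
--o-ooo

14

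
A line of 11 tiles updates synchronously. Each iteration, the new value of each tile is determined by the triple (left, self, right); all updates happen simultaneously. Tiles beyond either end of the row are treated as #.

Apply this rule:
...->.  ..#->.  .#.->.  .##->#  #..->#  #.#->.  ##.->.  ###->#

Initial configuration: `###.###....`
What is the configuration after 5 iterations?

iteration 1: ##..##.#...
iteration 2: #.#.#...#..
iteration 3: .....#...#.
iteration 4: #.....#....
iteration 5: .#.....#...

.#.....#...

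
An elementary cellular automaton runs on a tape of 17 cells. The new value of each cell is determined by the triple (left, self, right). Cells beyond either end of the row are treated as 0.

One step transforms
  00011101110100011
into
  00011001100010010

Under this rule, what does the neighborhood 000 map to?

At position 0 the neighborhood is 000; the next row has 0 there.

0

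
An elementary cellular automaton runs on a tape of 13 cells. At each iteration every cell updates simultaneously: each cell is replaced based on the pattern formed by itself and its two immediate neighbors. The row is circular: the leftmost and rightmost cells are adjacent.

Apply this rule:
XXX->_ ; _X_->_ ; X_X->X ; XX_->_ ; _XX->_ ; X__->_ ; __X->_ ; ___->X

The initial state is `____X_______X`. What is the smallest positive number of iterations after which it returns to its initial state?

iteration 1: _XX___XXXXX__
iteration 2: ____X_______X

2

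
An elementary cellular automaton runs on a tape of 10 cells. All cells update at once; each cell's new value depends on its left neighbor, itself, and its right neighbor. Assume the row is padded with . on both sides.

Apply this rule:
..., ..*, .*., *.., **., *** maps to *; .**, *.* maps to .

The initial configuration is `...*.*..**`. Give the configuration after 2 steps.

****.***.*
.***..**.*

.***..**.*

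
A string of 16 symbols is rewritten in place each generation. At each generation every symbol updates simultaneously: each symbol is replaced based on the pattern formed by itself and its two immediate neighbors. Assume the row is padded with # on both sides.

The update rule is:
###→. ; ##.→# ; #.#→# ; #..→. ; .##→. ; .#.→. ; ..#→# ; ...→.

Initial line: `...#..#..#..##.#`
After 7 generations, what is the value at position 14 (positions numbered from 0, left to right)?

generation 1: ..#..#..#..#.##.
generation 2: .#..#..#..#.#.##
generation 3: #..#..#..#.#.#..
generation 4: #.#..#..#.#.#..#
generation 5: ##..#..#.#.#..#.
generation 6: .#.#..#.#.#..#.#
generation 7: #.#..#.#.#..#.#.
position 14 holds #

#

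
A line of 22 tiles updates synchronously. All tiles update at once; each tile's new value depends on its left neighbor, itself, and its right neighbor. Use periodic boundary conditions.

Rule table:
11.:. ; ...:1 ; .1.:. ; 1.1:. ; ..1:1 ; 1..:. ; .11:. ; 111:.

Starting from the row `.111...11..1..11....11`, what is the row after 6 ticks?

.111111...11..1..11...

.....11...1..1...111..
11111...11..1..11....1
......11...1..1...111.
111111...11..1..11....
.......11...1..1...111
.111111...11..1..11...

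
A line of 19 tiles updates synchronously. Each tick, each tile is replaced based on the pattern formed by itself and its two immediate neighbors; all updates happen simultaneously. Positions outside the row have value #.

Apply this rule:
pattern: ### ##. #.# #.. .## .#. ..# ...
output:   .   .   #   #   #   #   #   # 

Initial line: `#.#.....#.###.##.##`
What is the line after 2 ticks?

##.........###.##.#

tick 1: .##########..##.##.
tick 2: ##.........###.##.#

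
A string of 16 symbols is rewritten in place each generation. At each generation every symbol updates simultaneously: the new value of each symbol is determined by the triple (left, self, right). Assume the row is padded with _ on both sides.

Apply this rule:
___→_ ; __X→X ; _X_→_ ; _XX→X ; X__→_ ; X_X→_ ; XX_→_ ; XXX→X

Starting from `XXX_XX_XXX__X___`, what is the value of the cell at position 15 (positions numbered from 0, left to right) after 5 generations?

_

generation 1: XX__X__XX__X____
generation 2: X__X__XX__X_____
generation 3: __X__XX__X______
generation 4: _X__XX__X_______
generation 5: X__XX__X________
position 15 holds _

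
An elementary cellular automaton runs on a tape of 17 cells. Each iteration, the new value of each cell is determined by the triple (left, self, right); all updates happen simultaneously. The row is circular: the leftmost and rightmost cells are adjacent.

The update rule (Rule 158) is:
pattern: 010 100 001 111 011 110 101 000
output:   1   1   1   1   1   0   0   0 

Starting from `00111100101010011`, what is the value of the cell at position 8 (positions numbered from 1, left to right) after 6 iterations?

11111011101011110
11110011001011100
11101110111011011
11001100110010011
10111011101111111
00110011001111111
position 8 holds 1

1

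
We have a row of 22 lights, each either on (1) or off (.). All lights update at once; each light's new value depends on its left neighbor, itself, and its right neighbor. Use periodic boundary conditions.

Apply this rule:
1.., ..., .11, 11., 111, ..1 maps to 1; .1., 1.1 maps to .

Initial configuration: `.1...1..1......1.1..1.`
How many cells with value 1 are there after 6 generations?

18

generation 1: 1.111.11.111111...11.1
generation 2: 1.111.11.11111111111.1
generation 3: 1.111.11.11111111111.1  (fixed point — unchanged through generation 6)
count of 1: 18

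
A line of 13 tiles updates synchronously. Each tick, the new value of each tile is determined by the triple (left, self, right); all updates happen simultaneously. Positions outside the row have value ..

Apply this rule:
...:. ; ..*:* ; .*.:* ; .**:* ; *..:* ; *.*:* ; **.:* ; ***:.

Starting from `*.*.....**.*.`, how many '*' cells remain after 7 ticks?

****...******
*..**.**....*
*********..**
*.......*****
**.....**...*
***...****.**
*.**.**..****
count of *: 9

9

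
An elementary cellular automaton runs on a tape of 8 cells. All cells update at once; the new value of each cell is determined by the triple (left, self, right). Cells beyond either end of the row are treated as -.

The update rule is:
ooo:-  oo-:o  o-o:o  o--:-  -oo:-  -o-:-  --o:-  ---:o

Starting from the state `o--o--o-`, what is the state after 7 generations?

--------
oooooooo
-------o
oooooo--
-----o-o
oooo--o-
---o----

---o----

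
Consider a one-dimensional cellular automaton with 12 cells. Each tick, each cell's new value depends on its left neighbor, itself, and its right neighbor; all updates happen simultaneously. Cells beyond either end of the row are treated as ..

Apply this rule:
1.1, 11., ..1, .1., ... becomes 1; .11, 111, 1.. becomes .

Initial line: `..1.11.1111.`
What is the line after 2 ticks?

1111.11...1.
...11.1.111.

...11.1.111.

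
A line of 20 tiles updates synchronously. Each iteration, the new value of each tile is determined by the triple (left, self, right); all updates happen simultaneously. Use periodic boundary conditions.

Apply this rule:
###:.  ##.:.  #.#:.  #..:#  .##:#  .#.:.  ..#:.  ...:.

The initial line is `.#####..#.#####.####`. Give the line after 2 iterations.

..#....#...#.....#..

iteration 1: .#....#...#.....#...
iteration 2: ..#....#...#.....#..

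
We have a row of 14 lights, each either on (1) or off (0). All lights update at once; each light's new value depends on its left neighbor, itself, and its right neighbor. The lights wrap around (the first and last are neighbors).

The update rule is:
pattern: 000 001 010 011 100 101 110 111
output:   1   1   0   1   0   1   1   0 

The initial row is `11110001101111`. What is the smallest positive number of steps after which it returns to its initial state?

00010111111000
11101100001011
00111101110110
11100111011110
10101101110011
11011111010110
11110001101111

7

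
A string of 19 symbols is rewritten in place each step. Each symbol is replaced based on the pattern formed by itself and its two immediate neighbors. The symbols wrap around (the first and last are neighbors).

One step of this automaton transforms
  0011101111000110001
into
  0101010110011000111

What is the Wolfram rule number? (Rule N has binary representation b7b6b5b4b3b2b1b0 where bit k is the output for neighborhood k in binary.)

167

position 3: 111 → 1  (bit 7 = 1)
position 4: 110 → 0  (bit 6 = 0)
position 5: 101 → 1  (bit 5 = 1)
position 0: 100 → 0  (bit 4 = 0)
position 2: 011 → 0  (bit 3 = 0)
position 18: 010 → 1  (bit 2 = 1)
position 1: 001 → 1  (bit 1 = 1)
position 11: 000 → 1  (bit 0 = 1)
bits b7..b0 = 10100111 = 167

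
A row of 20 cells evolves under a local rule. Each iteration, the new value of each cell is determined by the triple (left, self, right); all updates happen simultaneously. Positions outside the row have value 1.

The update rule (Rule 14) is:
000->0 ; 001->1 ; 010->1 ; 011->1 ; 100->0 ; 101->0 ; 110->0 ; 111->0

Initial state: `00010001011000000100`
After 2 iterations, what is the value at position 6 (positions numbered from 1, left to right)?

iteration 1: 00110011010000001101
iteration 2: 01100110010000011001
position 6 holds 1

1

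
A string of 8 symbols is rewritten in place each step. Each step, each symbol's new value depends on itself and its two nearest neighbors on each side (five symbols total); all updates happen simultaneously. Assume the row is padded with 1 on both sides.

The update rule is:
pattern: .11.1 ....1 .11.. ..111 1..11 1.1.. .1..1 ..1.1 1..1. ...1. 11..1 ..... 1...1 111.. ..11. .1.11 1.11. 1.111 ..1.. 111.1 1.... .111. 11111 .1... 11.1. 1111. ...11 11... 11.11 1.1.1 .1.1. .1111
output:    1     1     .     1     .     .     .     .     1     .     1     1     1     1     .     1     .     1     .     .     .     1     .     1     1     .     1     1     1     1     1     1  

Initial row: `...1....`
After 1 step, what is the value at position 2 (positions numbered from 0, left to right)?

.

11..1.11
position 2 holds .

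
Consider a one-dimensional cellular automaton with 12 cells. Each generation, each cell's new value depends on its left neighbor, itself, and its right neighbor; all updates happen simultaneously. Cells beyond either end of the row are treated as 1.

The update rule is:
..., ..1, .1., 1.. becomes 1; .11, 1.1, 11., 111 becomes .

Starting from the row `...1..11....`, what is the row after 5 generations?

111111..1111
......11....
111111..1111  (repeats generation 1; period 2)
generation 5: 111111..1111

111111..1111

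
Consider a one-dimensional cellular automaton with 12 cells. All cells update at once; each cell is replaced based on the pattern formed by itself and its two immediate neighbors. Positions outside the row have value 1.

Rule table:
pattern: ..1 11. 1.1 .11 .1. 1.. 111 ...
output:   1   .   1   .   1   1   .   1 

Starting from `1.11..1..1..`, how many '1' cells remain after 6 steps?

4

.1..11111111
1111........
....11111111
1111........  (repeats step 2; period 2)
step 6: 1111........
count of 1: 4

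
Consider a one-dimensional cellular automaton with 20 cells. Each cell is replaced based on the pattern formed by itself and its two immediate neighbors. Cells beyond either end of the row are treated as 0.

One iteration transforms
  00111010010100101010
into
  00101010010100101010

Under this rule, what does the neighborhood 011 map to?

At position 2 the neighborhood is 011; the next row has 1 there.

1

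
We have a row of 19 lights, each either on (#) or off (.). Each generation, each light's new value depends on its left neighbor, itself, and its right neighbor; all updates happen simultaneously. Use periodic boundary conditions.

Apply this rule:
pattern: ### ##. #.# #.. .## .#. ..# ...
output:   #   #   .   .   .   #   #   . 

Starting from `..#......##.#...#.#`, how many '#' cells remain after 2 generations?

.##.....#.#.#..##.#
..#....##.#.#.#.#.#
count of #: 8

8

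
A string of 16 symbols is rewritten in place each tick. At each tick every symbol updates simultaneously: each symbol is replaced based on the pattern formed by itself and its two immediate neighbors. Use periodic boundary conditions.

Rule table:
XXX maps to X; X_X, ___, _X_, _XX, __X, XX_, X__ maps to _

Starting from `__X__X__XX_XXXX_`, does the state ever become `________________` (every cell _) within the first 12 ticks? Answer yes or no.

yes

tick 1: ____________XX__
tick 2: ________________
all cells are _ at tick 2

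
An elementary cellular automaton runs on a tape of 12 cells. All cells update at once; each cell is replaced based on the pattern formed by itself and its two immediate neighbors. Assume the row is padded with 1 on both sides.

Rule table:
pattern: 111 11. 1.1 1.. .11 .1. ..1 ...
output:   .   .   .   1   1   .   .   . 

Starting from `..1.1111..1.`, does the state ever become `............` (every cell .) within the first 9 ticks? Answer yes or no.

no

1...1...1...
.1...1...1..
..1...1...1.
1..1...1....
.1..1...1...
..1..1...1..
1..1..1...1.
.1..1..1....
..1..1..1...
tick 9 is ..1..1..1..., still not uniform .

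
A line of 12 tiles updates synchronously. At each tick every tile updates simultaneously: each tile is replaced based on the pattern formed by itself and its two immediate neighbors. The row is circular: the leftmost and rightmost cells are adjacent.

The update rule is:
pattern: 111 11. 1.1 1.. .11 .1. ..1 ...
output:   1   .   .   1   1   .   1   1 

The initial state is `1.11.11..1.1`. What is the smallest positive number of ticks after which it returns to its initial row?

..1..1.11..1
11.11..1.11.
1..1.11..1..
.11..1.11.11
.1.11..1..1.
1..1.11.11.1
.11..1..1..1
.1.11.11.11.
1..1..1..1.1
.11.11.11..1
.1..1..1.11.
1.11.11..1.1

12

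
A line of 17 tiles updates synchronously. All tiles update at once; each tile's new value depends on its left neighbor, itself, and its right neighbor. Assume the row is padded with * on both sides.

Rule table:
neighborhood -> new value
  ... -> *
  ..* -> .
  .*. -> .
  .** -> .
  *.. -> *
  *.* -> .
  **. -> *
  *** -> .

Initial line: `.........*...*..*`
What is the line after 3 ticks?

tick 1: ********..**..*..
tick 2: .......**..**..*.
tick 3: ******..**..**...

******..**..**...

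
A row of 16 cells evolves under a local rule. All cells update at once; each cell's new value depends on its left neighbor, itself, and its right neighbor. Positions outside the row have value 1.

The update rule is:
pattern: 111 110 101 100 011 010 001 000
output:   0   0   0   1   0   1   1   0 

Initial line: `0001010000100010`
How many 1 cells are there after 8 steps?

14

step 1: 1011011001110110
step 2: 0000000110000000
step 3: 1000001001000001
step 4: 0100011111100010
step 5: 0110100000010110
step 6: 0000110000110000
step 7: 1001001001001001
step 8: 0111111111111110
count of 1: 14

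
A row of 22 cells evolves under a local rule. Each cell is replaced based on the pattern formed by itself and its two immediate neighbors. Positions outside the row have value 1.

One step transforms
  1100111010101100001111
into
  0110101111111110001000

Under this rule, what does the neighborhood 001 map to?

0

At position 3 the neighborhood is 001; the next row has 0 there.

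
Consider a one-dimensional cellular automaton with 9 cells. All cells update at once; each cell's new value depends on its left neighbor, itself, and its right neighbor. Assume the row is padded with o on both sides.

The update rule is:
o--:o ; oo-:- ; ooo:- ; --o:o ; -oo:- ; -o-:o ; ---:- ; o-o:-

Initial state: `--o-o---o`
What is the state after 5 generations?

ooo-oo-o-
-------o-
o-----oo-
-o---o---
-oo-ooo-o

-oo-ooo-o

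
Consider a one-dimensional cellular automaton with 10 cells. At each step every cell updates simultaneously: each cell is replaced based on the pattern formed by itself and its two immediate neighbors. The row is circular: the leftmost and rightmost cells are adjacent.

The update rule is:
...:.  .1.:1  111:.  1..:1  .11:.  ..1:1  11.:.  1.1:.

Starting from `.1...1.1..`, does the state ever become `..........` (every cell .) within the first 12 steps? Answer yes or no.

yes

step 1: 111.11.11.
step 2: ..........
all cells are . at step 2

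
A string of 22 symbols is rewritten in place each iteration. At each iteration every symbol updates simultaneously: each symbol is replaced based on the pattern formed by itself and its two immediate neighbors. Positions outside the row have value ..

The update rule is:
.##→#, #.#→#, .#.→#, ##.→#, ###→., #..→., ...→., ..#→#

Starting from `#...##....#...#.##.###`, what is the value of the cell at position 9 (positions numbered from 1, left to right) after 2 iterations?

#..###...##..#######.#
#.##.#..###.##.....###
position 9 holds #

#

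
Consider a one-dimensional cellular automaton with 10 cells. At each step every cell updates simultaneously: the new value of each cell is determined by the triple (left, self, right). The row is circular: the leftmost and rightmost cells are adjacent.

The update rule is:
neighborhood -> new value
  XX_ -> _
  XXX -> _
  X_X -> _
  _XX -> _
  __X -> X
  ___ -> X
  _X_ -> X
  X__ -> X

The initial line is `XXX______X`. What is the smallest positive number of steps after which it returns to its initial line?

2

step 1: ___XXXXXX_
step 2: XXX______X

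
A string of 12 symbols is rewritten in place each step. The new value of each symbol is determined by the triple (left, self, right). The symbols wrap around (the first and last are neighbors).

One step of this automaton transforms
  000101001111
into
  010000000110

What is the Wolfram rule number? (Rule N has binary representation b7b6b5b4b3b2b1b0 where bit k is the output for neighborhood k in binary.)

129

position 9: 111 → 1  (bit 7 = 1)
position 11: 110 → 0  (bit 6 = 0)
position 4: 101 → 0  (bit 5 = 0)
position 0: 100 → 0  (bit 4 = 0)
position 8: 011 → 0  (bit 3 = 0)
position 3: 010 → 0  (bit 2 = 0)
position 2: 001 → 0  (bit 1 = 0)
position 1: 000 → 1  (bit 0 = 1)
bits b7..b0 = 10000001 = 129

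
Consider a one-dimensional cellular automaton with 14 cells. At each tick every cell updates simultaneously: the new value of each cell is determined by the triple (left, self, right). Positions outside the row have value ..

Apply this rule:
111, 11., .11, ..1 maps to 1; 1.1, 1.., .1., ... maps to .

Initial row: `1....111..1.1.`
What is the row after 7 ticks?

11111111......

tick 1: ....1111.1....
tick 2: ...11111......
tick 3: ..111111......
tick 4: .1111111......
tick 5: 11111111......
tick 6: 11111111......  (fixed point — unchanged through tick 7)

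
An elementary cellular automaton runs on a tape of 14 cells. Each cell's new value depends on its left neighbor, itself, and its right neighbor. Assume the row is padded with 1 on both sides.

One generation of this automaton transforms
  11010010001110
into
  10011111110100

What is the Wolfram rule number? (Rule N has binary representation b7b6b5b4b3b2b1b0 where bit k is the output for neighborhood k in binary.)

151

position 0: 111 → 1  (bit 7 = 1)
position 1: 110 → 0  (bit 6 = 0)
position 2: 101 → 0  (bit 5 = 0)
position 4: 100 → 1  (bit 4 = 1)
position 10: 011 → 0  (bit 3 = 0)
position 3: 010 → 1  (bit 2 = 1)
position 5: 001 → 1  (bit 1 = 1)
position 8: 000 → 1  (bit 0 = 1)
bits b7..b0 = 10010111 = 151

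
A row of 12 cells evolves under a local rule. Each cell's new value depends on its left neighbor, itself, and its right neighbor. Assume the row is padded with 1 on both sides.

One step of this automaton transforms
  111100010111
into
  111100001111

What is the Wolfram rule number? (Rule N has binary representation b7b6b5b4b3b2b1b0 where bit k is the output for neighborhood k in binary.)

position 0: 111 → 1  (bit 7 = 1)
position 3: 110 → 1  (bit 6 = 1)
position 8: 101 → 1  (bit 5 = 1)
position 4: 100 → 0  (bit 4 = 0)
position 9: 011 → 1  (bit 3 = 1)
position 7: 010 → 0  (bit 2 = 0)
position 6: 001 → 0  (bit 1 = 0)
position 5: 000 → 0  (bit 0 = 0)
bits b7..b0 = 11101000 = 232

232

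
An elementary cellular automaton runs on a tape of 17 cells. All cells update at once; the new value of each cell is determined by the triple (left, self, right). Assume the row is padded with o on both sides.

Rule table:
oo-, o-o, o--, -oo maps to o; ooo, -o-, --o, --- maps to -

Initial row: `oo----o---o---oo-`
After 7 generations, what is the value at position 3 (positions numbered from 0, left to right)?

o

-oo----o---o--ooo
oooo----o---o-o--
---oo----o---o-o-
o--ooo----o---o-o
oo-o-oo----o---oo
-oo-oooo----o--o-
ooooo--oo----o--o
position 3 holds o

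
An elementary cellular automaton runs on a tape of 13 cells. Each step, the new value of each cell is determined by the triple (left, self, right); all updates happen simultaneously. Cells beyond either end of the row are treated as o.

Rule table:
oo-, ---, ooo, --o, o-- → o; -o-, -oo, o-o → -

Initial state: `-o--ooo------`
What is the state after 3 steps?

oo--oo-oooooo

--oo-oooooooo
oo-o--ooooooo
oo--oo-oooooo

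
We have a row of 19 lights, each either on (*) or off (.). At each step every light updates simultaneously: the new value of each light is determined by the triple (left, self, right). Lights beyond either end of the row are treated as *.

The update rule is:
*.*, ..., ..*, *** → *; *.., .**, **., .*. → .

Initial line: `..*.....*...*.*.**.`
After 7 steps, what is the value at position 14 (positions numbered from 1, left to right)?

.

.*..****..**.*.*..*
*..*.**..*..*.*..*.
..*.*...*..*.*..*.*
.*.*..**..*.*..*.*.
*.*..*...*.*..*.*.*
.*..*..**.*..*.*.*.
*..*..*..*..*.*.*.*
position 14 holds .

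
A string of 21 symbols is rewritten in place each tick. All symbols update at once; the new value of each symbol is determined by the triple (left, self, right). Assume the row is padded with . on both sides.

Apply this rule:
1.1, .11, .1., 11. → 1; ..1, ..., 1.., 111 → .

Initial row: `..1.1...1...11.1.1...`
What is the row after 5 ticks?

..111...1...111111...
..1.1...1...1....1...
..111...1...1....1...
..1.1...1...1....1...  (repeats tick 2; period 2)
tick 5: ..111...1...1....1...

..111...1...1....1...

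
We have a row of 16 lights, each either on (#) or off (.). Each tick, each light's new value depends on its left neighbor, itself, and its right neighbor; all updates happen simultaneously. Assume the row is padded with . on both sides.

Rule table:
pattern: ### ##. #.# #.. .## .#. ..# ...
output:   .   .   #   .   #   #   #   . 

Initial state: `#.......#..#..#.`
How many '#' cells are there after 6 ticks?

7

#......##.##.##.
#.....##.##.##..
#....##.##.##...
#...##.##.##....
#..##.##.##.....
#.##.##.##......
count of #: 7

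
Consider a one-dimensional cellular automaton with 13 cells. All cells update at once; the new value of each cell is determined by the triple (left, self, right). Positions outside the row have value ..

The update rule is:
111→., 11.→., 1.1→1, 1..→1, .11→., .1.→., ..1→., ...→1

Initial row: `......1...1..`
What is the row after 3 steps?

1111..11..111

11111..11..11
.....1...1...
1111..11..111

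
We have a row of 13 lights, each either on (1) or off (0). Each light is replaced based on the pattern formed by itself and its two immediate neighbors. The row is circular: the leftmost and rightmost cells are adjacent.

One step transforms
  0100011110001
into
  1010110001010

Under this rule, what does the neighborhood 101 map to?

At position 0 the neighborhood is 101; the next row has 1 there.

1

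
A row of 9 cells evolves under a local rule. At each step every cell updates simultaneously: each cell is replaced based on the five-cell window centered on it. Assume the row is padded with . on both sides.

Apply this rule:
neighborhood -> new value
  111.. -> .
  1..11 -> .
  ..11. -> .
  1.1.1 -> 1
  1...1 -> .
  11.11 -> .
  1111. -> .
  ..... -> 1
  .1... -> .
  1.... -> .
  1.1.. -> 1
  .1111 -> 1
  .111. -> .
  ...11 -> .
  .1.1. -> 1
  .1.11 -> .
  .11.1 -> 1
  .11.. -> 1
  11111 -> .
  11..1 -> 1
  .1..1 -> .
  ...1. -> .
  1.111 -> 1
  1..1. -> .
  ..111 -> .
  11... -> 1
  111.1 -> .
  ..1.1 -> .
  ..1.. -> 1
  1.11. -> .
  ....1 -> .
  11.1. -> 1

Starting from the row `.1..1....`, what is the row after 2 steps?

.1..1..11
.1..1...1

.1..1...1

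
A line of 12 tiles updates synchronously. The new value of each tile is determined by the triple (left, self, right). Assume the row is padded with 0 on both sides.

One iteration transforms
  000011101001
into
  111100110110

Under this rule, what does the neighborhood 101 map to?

1

At position 7 the neighborhood is 101; the next row has 1 there.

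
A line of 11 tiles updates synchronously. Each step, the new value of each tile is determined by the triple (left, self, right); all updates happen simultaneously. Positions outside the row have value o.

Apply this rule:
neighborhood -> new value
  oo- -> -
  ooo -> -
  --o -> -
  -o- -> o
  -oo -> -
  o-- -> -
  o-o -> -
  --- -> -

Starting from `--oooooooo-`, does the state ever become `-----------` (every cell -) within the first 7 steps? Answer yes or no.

step 1: -----------
all cells are - at step 1

yes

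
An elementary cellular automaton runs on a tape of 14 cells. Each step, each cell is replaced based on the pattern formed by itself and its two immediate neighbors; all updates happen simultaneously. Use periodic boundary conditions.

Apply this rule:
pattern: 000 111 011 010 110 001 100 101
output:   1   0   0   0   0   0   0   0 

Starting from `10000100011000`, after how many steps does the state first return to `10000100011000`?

2

00110001000010
10000100011000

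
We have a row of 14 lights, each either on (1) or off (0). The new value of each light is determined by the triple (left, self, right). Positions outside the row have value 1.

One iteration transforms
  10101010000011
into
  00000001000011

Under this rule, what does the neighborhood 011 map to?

1

At position 12 the neighborhood is 011; the next row has 1 there.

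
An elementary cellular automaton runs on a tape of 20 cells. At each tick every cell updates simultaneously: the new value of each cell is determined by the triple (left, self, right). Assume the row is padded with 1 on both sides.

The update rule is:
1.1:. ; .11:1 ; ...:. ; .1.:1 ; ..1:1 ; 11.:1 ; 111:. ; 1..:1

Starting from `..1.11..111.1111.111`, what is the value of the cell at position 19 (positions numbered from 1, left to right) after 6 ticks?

111.11111.1.1..1.1..
..1.1...1.1.1111.111
111.11.11.1.1..1.1..
..1.11.11.1.1111.111
111.11.11.1.1..1.1..  (repeats tick 3; period 2)
tick 6: ..1.11.11.1.1111.111
position 19 holds 1

1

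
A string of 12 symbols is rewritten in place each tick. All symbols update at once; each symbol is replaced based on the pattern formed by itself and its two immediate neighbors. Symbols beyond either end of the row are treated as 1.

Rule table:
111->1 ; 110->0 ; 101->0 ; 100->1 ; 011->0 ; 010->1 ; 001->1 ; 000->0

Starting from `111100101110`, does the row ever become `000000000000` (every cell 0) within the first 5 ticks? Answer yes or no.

no

111011100100
110001011111
101011001111
001000110111
111101000011
tick 5 is 111101000011, still not uniform 0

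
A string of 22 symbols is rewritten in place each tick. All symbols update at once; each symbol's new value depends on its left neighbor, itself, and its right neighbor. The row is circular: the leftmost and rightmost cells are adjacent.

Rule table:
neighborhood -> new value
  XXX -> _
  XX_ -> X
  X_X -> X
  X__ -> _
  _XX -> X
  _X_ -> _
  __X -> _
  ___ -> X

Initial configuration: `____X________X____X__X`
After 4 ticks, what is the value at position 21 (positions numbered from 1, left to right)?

_

_XX___XXXXXX___XX_____
_XX_X_X____X_X_XX_XXXX
XXXX_X__XX__X_XXXXX__X
___XX___XX___XX___X__X
position 21 holds _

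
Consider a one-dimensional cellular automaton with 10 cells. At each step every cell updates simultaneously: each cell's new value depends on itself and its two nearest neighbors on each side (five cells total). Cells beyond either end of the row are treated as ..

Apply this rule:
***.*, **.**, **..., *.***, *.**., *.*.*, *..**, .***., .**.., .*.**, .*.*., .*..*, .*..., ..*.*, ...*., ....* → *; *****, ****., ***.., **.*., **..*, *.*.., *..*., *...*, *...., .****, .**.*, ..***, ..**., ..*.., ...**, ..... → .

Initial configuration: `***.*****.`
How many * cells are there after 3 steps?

.****....*
.....*.**.
...*******
count of *: 7

7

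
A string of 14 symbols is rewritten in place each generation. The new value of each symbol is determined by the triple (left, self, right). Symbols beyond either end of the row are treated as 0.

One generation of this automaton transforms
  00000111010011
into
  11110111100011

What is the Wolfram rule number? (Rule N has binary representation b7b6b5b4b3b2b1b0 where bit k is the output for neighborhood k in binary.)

233

position 6: 111 → 1  (bit 7 = 1)
position 7: 110 → 1  (bit 6 = 1)
position 8: 101 → 1  (bit 5 = 1)
position 10: 100 → 0  (bit 4 = 0)
position 5: 011 → 1  (bit 3 = 1)
position 9: 010 → 0  (bit 2 = 0)
position 4: 001 → 0  (bit 1 = 0)
position 0: 000 → 1  (bit 0 = 1)
bits b7..b0 = 11101001 = 233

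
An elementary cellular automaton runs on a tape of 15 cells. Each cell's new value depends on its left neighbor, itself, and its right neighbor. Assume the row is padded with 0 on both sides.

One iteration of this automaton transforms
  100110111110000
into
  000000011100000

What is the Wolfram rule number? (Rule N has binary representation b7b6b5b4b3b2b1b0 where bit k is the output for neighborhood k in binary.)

128

position 7: 111 → 1  (bit 7 = 1)
position 4: 110 → 0  (bit 6 = 0)
position 5: 101 → 0  (bit 5 = 0)
position 1: 100 → 0  (bit 4 = 0)
position 3: 011 → 0  (bit 3 = 0)
position 0: 010 → 0  (bit 2 = 0)
position 2: 001 → 0  (bit 1 = 0)
position 12: 000 → 0  (bit 0 = 0)
bits b7..b0 = 10000000 = 128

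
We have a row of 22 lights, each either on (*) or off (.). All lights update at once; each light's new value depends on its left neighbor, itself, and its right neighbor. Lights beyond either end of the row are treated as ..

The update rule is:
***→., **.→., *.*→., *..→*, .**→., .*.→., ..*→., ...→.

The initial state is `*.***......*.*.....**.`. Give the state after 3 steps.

.......*........*.....

.....*........*......*
......*........*......
.......*........*.....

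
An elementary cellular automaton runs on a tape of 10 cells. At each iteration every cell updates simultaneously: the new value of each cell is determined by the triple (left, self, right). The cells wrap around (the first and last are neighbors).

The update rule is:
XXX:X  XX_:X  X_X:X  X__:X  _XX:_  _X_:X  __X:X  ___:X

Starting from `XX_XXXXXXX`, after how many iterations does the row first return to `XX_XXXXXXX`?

iteration 1: XXX_XXXXXX
iteration 2: XXXX_XXXXX
iteration 3: XXXXX_XXXX
iteration 4: XXXXXX_XXX
iteration 5: XXXXXXX_XX
iteration 6: XXXXXXXX_X
iteration 7: XXXXXXXXX_
iteration 8: _XXXXXXXXX
iteration 9: X_XXXXXXXX
iteration 10: XX_XXXXXXX

10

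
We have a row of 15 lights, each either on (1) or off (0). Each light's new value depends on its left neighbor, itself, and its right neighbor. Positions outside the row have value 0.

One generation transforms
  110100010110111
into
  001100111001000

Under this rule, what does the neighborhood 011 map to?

At position 0 the neighborhood is 011; the next row has 0 there.

0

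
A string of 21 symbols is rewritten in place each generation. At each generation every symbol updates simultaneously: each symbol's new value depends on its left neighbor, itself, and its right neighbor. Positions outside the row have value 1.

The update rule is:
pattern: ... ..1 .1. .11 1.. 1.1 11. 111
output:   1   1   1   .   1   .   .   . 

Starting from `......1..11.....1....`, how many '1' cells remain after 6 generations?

111111111..1111111111
.........11..........
111111111..1111111111  (repeats generation 1; period 2)
generation 6: .........11..........
count of 1: 2

2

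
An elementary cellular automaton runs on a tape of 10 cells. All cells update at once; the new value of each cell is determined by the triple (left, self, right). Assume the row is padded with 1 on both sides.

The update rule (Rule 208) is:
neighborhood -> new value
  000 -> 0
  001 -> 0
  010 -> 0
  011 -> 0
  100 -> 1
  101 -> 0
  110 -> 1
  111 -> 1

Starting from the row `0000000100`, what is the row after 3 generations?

1000000010
1100000000
1110000000

1110000000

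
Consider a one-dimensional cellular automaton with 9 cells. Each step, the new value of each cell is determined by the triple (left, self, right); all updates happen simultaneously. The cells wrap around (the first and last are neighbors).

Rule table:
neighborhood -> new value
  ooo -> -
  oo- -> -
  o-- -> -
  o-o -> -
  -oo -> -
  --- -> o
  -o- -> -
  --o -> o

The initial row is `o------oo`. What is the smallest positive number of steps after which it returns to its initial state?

--ooooo--
oo------o
---ooooo-
ooo------
----ooooo
-ooo-----
o----oooo
--ooo----
oo----ooo
---ooo---
ooo----oo
----ooo--
oooo----o
-----ooo-
ooooo----
------ooo
-ooooo---
o------oo

18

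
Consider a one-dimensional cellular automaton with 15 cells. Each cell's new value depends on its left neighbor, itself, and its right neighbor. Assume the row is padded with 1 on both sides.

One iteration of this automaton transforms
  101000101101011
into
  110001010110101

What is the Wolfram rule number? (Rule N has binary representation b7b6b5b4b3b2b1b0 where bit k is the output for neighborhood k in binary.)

226

position 14: 111 → 1  (bit 7 = 1)
position 0: 110 → 1  (bit 6 = 1)
position 1: 101 → 1  (bit 5 = 1)
position 3: 100 → 0  (bit 4 = 0)
position 8: 011 → 0  (bit 3 = 0)
position 2: 010 → 0  (bit 2 = 0)
position 5: 001 → 1  (bit 1 = 1)
position 4: 000 → 0  (bit 0 = 0)
bits b7..b0 = 11100010 = 226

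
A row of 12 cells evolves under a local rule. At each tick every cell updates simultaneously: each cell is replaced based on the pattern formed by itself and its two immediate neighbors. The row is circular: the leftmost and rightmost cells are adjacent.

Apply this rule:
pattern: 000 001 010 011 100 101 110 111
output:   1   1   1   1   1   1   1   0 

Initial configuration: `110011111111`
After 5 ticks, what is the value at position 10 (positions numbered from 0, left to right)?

011110000000
110011111111  (repeats tick 0; period 2)
tick 5: 011110000000
position 10 holds 0

0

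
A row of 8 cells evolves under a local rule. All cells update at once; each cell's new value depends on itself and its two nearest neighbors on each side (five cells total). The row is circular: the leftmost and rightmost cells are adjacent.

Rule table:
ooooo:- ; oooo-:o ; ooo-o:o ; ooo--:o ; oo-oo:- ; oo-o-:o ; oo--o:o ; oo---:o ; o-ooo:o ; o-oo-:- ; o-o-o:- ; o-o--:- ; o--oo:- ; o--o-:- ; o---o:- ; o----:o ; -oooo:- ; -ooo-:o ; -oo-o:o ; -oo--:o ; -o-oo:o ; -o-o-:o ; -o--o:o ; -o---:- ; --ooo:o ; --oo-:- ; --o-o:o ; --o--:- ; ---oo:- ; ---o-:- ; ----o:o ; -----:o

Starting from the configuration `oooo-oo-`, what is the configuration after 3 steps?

o-oo--o-
-o-oo-oo
o-o-o--o

o-o-o--o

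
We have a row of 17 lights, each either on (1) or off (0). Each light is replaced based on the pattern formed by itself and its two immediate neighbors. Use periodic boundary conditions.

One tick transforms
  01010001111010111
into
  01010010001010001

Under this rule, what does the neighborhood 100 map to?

0

At position 4 the neighborhood is 100; the next row has 0 there.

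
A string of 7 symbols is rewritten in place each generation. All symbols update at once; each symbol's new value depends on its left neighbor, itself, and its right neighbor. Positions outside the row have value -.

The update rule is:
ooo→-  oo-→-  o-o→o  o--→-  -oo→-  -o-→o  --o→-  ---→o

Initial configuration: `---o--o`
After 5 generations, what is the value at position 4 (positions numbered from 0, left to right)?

-

generation 1: oo-o--o
generation 2: --oo--o
generation 3: o-----o
generation 4: o-ooo-o
generation 5: oo---oo
position 4 holds -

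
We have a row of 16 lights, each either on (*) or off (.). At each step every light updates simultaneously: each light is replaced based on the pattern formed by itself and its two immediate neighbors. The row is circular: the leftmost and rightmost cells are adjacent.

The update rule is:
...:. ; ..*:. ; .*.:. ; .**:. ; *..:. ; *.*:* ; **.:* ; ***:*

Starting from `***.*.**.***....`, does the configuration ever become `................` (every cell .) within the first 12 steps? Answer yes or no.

step 1: .***.*.**.**....
step 2: ..***.*.**.*....
step 3: ...***.*.**.....
step 4: ....***.*.*.....
step 5: .....***.*......
step 6: ......***.......
step 7: .......**.......
step 8: ........*.......
step 9: ................
all cells are . at step 9

yes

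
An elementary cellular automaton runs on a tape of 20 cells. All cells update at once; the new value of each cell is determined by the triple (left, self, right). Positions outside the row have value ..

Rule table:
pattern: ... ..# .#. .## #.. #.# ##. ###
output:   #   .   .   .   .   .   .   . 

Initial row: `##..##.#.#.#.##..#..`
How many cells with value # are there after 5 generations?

generation 1: ...................#
generation 2: ##################..
generation 3: ...................#  (repeats generation 1; period 2)
generation 5: ...................#
count of #: 1

1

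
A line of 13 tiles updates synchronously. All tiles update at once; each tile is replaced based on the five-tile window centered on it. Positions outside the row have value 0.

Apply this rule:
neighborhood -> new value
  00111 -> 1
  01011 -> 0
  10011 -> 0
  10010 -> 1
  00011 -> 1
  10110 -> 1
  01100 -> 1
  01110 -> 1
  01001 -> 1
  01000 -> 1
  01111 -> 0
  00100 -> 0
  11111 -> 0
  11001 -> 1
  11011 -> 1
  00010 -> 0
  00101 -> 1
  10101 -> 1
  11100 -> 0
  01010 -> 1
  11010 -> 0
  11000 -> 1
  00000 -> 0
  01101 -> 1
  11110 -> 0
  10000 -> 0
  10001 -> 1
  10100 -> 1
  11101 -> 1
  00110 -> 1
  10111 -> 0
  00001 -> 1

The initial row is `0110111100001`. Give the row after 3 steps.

1111000010100
1000101011110
0110111000001

0110111000001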